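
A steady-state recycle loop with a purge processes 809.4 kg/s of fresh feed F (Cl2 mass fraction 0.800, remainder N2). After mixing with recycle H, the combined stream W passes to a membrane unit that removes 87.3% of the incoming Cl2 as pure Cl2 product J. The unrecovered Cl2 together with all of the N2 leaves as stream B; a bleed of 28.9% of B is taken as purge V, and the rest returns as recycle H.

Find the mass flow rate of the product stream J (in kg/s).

621.4 kg/s

Cl2 in W: m_A = 809.4×0.800 + (1−0.289)·(1−0.873)·m_A, so m_A = 647.52/0.9097 = 711.79 kg/s.
Product J = 0.873×711.79 = 621.4 kg/s.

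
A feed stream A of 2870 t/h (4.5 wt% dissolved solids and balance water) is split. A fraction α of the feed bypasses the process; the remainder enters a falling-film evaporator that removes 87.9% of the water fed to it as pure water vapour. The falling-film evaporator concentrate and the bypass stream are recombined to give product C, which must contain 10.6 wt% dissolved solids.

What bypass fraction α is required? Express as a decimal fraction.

0.314

All 2870×0.045 = 129.15 t/h of dissolved solids reaches C, so C = 129.15/0.106 = 1218.4 t/h and vapour = 1651.6 t/h.
The evaporator receives (1−α)·2870 of feed at 0.955 water and removes 0.879 of that water:
0.879×0.955×(1−α)×2870 = 1651.6
(1−α) = 1651.6/2409.2 = 0.6855;  α = 0.3145.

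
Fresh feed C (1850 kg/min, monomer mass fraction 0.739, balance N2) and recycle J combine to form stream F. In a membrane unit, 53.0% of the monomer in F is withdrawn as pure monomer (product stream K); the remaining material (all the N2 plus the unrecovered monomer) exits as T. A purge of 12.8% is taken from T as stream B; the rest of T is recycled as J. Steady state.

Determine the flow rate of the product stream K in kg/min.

monomer in F: m_A = 1850×0.739 + (1−0.128)·(1−0.530)·m_A, so m_A = 1367.2/0.5902 = 2316.6 kg/min.
Product K = 0.530×2316.6 = 1227.8 kg/min.

1228 kg/min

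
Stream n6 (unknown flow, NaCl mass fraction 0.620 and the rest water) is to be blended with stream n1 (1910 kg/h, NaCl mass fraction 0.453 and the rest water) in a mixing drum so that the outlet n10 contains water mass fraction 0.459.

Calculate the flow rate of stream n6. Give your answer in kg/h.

Let n6 be the unknown flow. Total out = 1910 + n6.
water balance: 1044.8 + 0.380·n6 = 0.459·(1910 + n6)
(0.380 − 0.459)·n6 = 0.459×1910 − 1044.8 = -168.08
n6 = -168.08 / -0.079 = 2127.6 kg/h

2128 kg/h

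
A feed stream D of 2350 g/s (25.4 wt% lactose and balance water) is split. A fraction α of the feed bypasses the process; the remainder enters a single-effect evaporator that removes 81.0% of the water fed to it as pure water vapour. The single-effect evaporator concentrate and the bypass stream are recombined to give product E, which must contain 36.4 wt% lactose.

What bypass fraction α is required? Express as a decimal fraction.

All 2350×0.254 = 596.9 g/s of lactose reaches E, so E = 596.9/0.364 = 1639.8 g/s and vapour = 710.16 g/s.
The evaporator receives (1−α)·2350 of feed at 0.746 water and removes 0.810 of that water:
0.810×0.746×(1−α)×2350 = 710.16
(1−α) = 710.16/1420 = 0.5001;  α = 0.4999.

0.500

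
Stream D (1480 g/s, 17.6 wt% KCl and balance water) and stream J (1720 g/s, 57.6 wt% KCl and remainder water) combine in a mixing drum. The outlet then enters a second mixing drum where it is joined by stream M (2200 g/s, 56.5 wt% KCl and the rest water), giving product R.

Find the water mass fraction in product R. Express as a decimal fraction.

0.538

Overall, product flow = 5400 g/s.
water in = 1480×0.824 + 1720×0.424 + 2200×0.435 = 2905.8 g/s.
water fraction in R = 0.538.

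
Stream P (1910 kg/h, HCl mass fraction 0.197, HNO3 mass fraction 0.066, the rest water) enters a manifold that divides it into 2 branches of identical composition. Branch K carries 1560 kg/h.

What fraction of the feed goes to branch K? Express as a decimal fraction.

Fraction to K = 1560/1910 = 0.8168.

0.817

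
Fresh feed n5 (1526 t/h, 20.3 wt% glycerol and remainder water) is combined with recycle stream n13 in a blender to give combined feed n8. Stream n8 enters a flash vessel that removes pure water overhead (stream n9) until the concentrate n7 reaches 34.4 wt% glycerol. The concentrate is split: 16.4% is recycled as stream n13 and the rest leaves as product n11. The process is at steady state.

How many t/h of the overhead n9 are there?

Overall glycerol balance (none leaves overhead): glycerol in fresh feed = glycerol in product, i.e. 1526×0.203 = (1−0.164)·n7·0.344.
n7 = 309.78/(0.344×0.836) = 1077.2 t/h.
Recycle n13 = 0.164×1077.2 = 176.66 t/h.
Combined feed n8 = 1526 + 176.66 = 1702.7 t/h.
Overhead n9 = n8 − n7 = 1702.7 − 1077.2 = 625.48 t/h.

625.5 t/h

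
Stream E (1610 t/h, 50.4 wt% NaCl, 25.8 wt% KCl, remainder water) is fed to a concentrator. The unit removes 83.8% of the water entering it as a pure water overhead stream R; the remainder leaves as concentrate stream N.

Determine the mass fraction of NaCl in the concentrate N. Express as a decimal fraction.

NaCl is not removed: 1610×0.504 = 811.44 t/h of NaCl enters N.
water entering = 1610×0.238 = 383.18 t/h; overhead removed = 0.838×383.18 = 321.1 t/h.
Concentrate = 1610 − 321.1 = 1288.9 t/h.
Mass fraction = 811.44/1288.9 = 0.630.

0.630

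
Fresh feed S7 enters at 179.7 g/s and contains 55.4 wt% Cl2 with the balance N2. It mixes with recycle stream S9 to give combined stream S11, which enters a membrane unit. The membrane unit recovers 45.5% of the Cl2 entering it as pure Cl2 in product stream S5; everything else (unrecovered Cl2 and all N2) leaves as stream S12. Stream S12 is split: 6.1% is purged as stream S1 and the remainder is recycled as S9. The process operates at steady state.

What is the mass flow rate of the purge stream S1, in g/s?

86.92 g/s

N2 enters only via S7 and leaves only via the purge: 179.7×0.446 = 0.061×(N2 in S12), and the membrane unit passes all N2, so N2 in S11 = N2 in S12 = 1313.9 g/s.
Cl2 in S11: m_A = 179.7×0.554 + (1−0.061)·(1−0.455)·m_A, so m_A = 99.554/0.4882 = 203.9 g/s.
S12 = (1−0.455)×203.9 + 1313.9 = 1425 g/s.
Purge S1 = 0.061×1425 = 86.925 g/s.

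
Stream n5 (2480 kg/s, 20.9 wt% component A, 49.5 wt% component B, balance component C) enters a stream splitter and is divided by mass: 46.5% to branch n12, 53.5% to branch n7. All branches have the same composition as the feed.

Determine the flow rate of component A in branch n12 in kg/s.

241 kg/s

Branch n12 total = 0.465×2480 = 1153.2 kg/s.
component A in n12 = 0.209×1153.2 = 241.02 kg/s.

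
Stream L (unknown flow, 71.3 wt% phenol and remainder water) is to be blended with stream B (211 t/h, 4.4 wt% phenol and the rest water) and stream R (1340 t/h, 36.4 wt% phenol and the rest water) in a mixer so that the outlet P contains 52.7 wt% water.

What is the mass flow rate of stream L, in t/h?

Let L be the unknown flow. Total out = 1551 + L.
water balance: 1054 + 0.287·L = 0.527·(1551 + L)
(0.287 − 0.527)·L = 0.527×1551 − 1054 = -236.58
L = -236.58 / -0.240 = 985.75 t/h

985.7 t/h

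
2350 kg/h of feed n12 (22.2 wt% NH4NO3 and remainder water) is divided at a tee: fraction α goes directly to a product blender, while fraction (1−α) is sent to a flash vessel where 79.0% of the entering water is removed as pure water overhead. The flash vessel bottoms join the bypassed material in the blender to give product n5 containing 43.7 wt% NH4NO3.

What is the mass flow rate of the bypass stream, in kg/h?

468.9 kg/h

All 2350×0.222 = 521.7 kg/h of NH4NO3 reaches n5, so n5 = 521.7/0.437 = 1193.8 kg/h and vapour = 1156.2 kg/h.
The evaporator receives (1−α)·2350 of feed at 0.778 water and removes 0.790 of that water:
0.790×0.778×(1−α)×2350 = 1156.2
(1−α) = 1156.2/1444.4 = 0.8005;  α = 0.1995.
Bypass flow = 0.1995×2350 = 468.87 kg/h.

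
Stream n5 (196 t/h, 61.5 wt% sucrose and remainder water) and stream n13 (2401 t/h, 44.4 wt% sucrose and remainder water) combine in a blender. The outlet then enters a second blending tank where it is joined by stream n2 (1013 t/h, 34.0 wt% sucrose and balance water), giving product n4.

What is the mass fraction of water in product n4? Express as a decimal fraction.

Overall, product flow = 3610 t/h.
water in = 196×0.385 + 2401×0.556 + 1013×0.660 = 2079 t/h.
water fraction in n4 = 0.5759.

0.5759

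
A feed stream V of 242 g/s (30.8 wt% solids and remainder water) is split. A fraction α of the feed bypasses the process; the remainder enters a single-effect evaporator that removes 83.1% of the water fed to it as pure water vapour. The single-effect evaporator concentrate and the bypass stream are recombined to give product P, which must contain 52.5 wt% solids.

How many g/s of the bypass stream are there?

68.06 g/s

All 242×0.308 = 74.536 g/s of solids reaches P, so P = 74.536/0.525 = 141.97 g/s and vapour = 100.03 g/s.
The evaporator receives (1−α)·242 of feed at 0.692 water and removes 0.831 of that water:
0.831×0.692×(1−α)×242 = 100.03
(1−α) = 100.03/139.16 = 0.7188;  α = 0.2812.
Bypass flow = 0.2812×242 = 68.056 g/s.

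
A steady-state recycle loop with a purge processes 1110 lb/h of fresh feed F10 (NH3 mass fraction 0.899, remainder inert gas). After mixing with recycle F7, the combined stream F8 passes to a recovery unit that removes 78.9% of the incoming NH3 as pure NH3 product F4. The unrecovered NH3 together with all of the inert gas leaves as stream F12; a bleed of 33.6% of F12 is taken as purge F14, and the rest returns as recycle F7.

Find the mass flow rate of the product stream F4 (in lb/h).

915.6 lb/h

NH3 in F8: m_A = 1110×0.899 + (1−0.336)·(1−0.789)·m_A, so m_A = 997.89/0.8599 = 1160.5 lb/h.
Product F4 = 0.789×1160.5 = 915.62 lb/h.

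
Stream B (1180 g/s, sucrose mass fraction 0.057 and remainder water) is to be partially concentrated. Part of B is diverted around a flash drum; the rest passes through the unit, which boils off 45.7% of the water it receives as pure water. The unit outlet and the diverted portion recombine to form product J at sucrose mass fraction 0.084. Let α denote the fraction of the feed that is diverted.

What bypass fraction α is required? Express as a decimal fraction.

All 1180×0.057 = 67.26 g/s of sucrose reaches J, so J = 67.26/0.084 = 800.71 g/s and vapour = 379.29 g/s.
The evaporator receives (1−α)·1180 of feed at 0.943 water and removes 0.457 of that water:
0.457×0.943×(1−α)×1180 = 379.29
(1−α) = 379.29/508.52 = 0.7459;  α = 0.2541.

0.254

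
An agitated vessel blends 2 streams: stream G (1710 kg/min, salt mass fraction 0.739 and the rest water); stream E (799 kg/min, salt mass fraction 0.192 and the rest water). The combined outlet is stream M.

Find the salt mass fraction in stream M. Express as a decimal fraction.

0.565

Total flow out = 1710 + 799 = 2509 kg/min.
salt in = 1710×0.739 + 799×0.192 = 1417.1 kg/min.
salt mass fraction in M = 1417.1/2509 = 0.565.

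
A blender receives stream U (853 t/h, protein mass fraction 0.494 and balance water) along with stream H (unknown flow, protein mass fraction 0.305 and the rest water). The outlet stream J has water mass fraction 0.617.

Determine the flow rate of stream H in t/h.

1214 t/h

Let H be the unknown flow. Total out = 853 + H.
water balance: 431.62 + 0.695·H = 0.617·(853 + H)
(0.695 − 0.617)·H = 0.617×853 − 431.62 = 94.683
H = 94.683 / 0.078 = 1213.9 t/h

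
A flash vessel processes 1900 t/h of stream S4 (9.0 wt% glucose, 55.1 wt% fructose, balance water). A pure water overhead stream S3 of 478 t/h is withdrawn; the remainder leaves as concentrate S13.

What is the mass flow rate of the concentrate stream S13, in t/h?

1422 t/h

Concentrate = 1900 − 478 = 1422 t/h.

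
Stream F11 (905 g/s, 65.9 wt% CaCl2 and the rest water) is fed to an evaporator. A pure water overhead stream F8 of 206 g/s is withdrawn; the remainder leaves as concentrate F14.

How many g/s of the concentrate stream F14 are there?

699 g/s

Concentrate = 905 − 206 = 699 g/s.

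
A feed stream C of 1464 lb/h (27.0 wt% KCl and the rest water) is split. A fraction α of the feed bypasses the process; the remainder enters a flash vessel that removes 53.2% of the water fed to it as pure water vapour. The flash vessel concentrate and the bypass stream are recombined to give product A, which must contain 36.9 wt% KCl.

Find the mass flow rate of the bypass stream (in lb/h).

All 1464×0.270 = 395.28 lb/h of KCl reaches A, so A = 395.28/0.369 = 1071.2 lb/h and vapour = 392.78 lb/h.
The evaporator receives (1−α)·1464 of feed at 0.730 water and removes 0.532 of that water:
0.532×0.730×(1−α)×1464 = 392.78
(1−α) = 392.78/568.56 = 0.6908;  α = 0.3092.
Bypass flow = 0.3092×1464 = 452.62 lb/h.

452.6 lb/h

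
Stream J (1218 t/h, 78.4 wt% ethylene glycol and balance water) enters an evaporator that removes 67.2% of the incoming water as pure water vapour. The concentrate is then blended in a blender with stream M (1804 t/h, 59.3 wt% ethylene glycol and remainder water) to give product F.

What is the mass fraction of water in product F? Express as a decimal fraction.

0.2884

Vapour removed = 0.672×0.216×1218 = 176.8 t/h; concentrate = 1041.2 t/h.
water reaching the mixer = 86.293 (from concentrate) + 1804×0.407 = 820.52 t/h.
Product flow = 1041.2 + 1804 = 2845.2 t/h; water fraction = 0.2884.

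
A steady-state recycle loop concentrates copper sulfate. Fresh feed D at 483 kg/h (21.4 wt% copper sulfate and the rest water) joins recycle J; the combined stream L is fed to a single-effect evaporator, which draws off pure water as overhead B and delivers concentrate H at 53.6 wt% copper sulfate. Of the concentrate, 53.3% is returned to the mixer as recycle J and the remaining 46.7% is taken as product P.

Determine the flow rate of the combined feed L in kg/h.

703.1 kg/h

Overall copper sulfate balance (none leaves overhead): copper sulfate in fresh feed = copper sulfate in product, i.e. 483×0.214 = (1−0.533)·H·0.536.
H = 103.36/(0.536×0.467) = 412.93 kg/h.
Recycle J = 0.533×412.93 = 220.09 kg/h.
Combined feed L = 483 + 220.09 = 703.09 kg/h.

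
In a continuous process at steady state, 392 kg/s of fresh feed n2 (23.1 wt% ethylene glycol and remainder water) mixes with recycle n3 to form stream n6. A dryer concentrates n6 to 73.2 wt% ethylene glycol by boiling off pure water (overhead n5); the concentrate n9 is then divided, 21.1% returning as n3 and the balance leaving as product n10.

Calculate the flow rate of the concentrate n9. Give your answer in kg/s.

156.8 kg/s

Overall ethylene glycol balance (none leaves overhead): ethylene glycol in fresh feed = ethylene glycol in product, i.e. 392×0.231 = (1−0.211)·n9·0.732.
n9 = 90.552/(0.732×0.789) = 156.79 kg/s.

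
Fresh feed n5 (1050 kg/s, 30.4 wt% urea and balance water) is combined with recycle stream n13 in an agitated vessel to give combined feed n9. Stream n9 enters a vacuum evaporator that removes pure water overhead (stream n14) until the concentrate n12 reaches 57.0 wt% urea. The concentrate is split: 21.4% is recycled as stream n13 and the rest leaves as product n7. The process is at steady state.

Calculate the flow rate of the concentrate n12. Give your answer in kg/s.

712.5 kg/s

Overall urea balance (none leaves overhead): urea in fresh feed = urea in product, i.e. 1050×0.304 = (1−0.214)·n12·0.570.
n12 = 319.2/(0.570×0.786) = 712.47 kg/s.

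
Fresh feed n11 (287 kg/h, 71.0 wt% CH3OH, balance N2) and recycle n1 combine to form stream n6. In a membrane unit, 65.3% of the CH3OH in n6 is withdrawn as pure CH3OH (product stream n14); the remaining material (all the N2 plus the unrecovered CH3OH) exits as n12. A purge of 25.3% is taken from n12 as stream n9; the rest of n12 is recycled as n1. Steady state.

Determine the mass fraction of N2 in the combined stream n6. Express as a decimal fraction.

N2 enters only via n11 and leaves only via the purge: 287×0.290 = 0.253×(N2 in n12), and the membrane unit passes all N2, so N2 in n6 = N2 in n12 = 328.97 kg/h.
CH3OH in n6: m_A = 287×0.710 + (1−0.253)·(1−0.653)·m_A, so m_A = 203.77/0.7408 = 275.07 kg/h.
n6 = 275.07 + 328.97 = 604.04 kg/h.
N2 fraction in n6 = 328.97/604.04 = 0.545.

0.545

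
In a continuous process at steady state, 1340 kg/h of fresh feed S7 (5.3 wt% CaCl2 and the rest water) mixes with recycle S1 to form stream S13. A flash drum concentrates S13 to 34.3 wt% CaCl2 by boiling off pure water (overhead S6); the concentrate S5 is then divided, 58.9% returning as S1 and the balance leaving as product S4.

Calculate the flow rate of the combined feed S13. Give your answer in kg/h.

1637 kg/h

Overall CaCl2 balance (none leaves overhead): CaCl2 in fresh feed = CaCl2 in product, i.e. 1340×0.053 = (1−0.589)·S5·0.343.
S5 = 71.02/(0.343×0.411) = 503.78 kg/h.
Recycle S1 = 0.589×503.78 = 296.73 kg/h.
Combined feed S13 = 1340 + 296.73 = 1636.7 kg/h.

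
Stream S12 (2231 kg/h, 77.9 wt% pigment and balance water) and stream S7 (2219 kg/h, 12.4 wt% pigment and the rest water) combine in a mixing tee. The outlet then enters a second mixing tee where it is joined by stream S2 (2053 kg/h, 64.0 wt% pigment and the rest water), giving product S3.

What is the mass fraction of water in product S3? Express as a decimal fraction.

Overall, product flow = 6503 kg/h.
water in = 2231×0.221 + 2219×0.876 + 2053×0.360 = 3176 kg/h.
water fraction in S3 = 0.488.

0.488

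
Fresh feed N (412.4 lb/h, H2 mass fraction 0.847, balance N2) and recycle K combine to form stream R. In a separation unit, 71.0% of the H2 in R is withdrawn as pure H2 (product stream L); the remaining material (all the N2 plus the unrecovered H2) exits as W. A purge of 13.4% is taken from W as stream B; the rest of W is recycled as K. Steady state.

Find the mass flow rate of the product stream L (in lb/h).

H2 in R: m_A = 412.4×0.847 + (1−0.134)·(1−0.710)·m_A, so m_A = 349.3/0.7489 = 466.45 lb/h.
Product L = 0.710×466.45 = 331.18 lb/h.

331.2 lb/h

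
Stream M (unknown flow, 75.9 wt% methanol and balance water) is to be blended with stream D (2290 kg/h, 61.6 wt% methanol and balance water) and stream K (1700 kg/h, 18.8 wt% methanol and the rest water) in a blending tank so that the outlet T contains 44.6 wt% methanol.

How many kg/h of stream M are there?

157.5 kg/h

Let M be the unknown flow. Total out = 3990 + M.
methanol balance: 1730.2 + 0.759·M = 0.446·(3990 + M)
(0.759 − 0.446)·M = 0.446×3990 − 1730.2 = 49.3
M = 49.3 / 0.313 = 157.51 kg/h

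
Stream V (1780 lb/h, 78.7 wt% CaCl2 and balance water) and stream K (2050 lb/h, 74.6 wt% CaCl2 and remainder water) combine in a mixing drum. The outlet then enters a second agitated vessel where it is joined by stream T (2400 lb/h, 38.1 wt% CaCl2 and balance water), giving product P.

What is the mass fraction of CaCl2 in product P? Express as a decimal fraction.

Overall, product flow = 6230 lb/h.
CaCl2 in = 1780×0.787 + 2050×0.746 + 2400×0.381 = 3844.6 lb/h.
CaCl2 fraction in P = 0.617.

0.617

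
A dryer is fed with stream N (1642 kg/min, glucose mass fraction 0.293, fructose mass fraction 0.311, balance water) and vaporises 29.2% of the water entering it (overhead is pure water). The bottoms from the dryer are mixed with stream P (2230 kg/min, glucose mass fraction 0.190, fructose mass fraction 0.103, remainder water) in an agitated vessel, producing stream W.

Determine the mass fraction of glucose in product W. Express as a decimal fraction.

0.246

Vapour removed = 0.292×0.396×1642 = 189.87 kg/min; concentrate = 1452.1 kg/min.
glucose reaching the mixer = 481.11 (from concentrate) + 2230×0.190 = 904.81 kg/min.
Product flow = 1452.1 + 2230 = 3682.1 kg/min; glucose fraction = 0.246.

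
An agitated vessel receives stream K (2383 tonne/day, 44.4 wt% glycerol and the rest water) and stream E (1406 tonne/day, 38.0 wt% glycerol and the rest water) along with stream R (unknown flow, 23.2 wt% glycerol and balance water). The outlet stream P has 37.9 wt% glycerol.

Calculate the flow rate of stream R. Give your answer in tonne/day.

Let R be the unknown flow. Total out = 3789 + R.
glycerol balance: 1592.3 + 0.232·R = 0.379·(3789 + R)
(0.232 − 0.379)·R = 0.379×3789 − 1592.3 = -156.3
R = -156.3 / -0.147 = 1063.3 tonne/day

1063 tonne/day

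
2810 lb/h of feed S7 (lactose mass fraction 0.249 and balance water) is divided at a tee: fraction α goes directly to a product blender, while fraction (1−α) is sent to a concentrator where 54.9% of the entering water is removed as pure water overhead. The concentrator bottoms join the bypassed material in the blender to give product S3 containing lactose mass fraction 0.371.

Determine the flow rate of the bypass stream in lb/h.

568.8 lb/h

All 2810×0.249 = 699.69 lb/h of lactose reaches S3, so S3 = 699.69/0.371 = 1886 lb/h and vapour = 924.04 lb/h.
The evaporator receives (1−α)·2810 of feed at 0.751 water and removes 0.549 of that water:
0.549×0.751×(1−α)×2810 = 924.04
(1−α) = 924.04/1158.6 = 0.7976;  α = 0.2024.
Bypass flow = 0.2024×2810 = 568.8 lb/h.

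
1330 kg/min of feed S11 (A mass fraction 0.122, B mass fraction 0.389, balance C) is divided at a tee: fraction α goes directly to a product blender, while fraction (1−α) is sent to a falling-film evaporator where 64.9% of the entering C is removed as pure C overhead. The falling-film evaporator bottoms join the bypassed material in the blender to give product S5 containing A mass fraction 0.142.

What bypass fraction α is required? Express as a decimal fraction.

All 1330×0.122 = 162.26 kg/min of A reaches S5, so S5 = 162.26/0.142 = 1142.7 kg/min and vapour = 187.32 kg/min.
The evaporator receives (1−α)·1330 of feed at 0.489 C and removes 0.649 of that C:
0.649×0.489×(1−α)×1330 = 187.32
(1−α) = 187.32/422.09 = 0.4438;  α = 0.5562.

0.556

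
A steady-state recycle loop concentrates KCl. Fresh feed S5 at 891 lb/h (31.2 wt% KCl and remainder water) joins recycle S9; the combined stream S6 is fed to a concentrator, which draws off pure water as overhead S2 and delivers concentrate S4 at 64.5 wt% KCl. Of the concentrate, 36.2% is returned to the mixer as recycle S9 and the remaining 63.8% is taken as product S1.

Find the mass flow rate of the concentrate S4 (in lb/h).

675.5 lb/h

Overall KCl balance (none leaves overhead): KCl in fresh feed = KCl in product, i.e. 891×0.312 = (1−0.362)·S4·0.645.
S4 = 277.99/(0.645×0.638) = 675.54 lb/h.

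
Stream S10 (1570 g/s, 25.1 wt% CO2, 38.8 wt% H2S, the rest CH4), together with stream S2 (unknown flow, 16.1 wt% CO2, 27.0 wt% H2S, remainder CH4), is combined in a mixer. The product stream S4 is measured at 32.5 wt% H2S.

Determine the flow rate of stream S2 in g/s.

1798 g/s

Let S2 be the unknown flow. Total out = 1570 + S2.
H2S balance: 609.16 + 0.270·S2 = 0.325·(1570 + S2)
(0.270 − 0.325)·S2 = 0.325×1570 − 609.16 = -98.91
S2 = -98.91 / -0.055 = 1798.4 g/s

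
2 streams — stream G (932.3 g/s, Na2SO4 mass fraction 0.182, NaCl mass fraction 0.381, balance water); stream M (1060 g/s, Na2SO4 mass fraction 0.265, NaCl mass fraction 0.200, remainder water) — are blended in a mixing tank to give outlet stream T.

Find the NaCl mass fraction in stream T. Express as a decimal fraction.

0.285

Total flow out = 932.3 + 1060 = 1992.3 g/s.
NaCl in = 932.3×0.381 + 1060×0.200 = 567.21 g/s.
NaCl mass fraction in T = 567.21/1992.3 = 0.285.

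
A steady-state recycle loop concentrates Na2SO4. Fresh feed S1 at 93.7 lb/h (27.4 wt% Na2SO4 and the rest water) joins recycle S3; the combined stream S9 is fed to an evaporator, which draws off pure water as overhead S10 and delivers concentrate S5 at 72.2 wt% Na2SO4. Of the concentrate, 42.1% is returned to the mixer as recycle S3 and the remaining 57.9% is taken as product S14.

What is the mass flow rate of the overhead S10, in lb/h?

58.14 lb/h

Overall Na2SO4 balance (none leaves overhead): Na2SO4 in fresh feed = Na2SO4 in product, i.e. 93.7×0.274 = (1−0.421)·S5·0.722.
S5 = 25.674/(0.722×0.579) = 61.415 lb/h.
Recycle S3 = 0.421×61.415 = 25.856 lb/h.
Combined feed S9 = 93.7 + 25.856 = 119.56 lb/h.
Overhead S10 = S9 − S5 = 119.56 − 61.415 = 58.141 lb/h.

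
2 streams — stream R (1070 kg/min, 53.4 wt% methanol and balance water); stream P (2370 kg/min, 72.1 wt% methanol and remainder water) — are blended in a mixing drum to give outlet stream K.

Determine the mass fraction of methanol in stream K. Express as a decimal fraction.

Total flow out = 1070 + 2370 = 3440 kg/min.
methanol in = 1070×0.534 + 2370×0.721 = 2280.2 kg/min.
methanol mass fraction in K = 2280.2/3440 = 0.663.

0.663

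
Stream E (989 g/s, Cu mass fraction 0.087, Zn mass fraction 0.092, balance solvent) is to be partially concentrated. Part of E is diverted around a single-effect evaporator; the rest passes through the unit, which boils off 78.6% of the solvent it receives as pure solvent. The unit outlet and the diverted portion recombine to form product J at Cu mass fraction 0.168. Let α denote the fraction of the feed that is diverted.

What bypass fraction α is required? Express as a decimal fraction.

0.253

All 989×0.087 = 86.043 g/s of Cu reaches J, so J = 86.043/0.168 = 512.16 g/s and vapour = 476.84 g/s.
The evaporator receives (1−α)·989 of feed at 0.821 solvent and removes 0.786 of that solvent:
0.786×0.821×(1−α)×989 = 476.84
(1−α) = 476.84/638.21 = 0.7472;  α = 0.2528.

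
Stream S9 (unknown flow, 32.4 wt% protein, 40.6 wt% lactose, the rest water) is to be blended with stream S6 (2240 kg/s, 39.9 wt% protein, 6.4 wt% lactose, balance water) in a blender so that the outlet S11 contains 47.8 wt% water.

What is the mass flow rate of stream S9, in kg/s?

635.4 kg/s

Let S9 be the unknown flow. Total out = 2240 + S9.
water balance: 1202.9 + 0.270·S9 = 0.478·(2240 + S9)
(0.270 − 0.478)·S9 = 0.478×2240 − 1202.9 = -132.16
S9 = -132.16 / -0.208 = 635.38 kg/s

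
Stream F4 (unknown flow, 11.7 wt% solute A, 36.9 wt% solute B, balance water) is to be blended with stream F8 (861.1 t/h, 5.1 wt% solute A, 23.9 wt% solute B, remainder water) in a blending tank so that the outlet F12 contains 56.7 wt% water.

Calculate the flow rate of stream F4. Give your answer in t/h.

2323 t/h

Let F4 be the unknown flow. Total out = 861.1 + F4.
water balance: 611.38 + 0.514·F4 = 0.567·(861.1 + F4)
(0.514 − 0.567)·F4 = 0.567×861.1 − 611.38 = -123.14
F4 = -123.14 / -0.053 = 2323.3 t/h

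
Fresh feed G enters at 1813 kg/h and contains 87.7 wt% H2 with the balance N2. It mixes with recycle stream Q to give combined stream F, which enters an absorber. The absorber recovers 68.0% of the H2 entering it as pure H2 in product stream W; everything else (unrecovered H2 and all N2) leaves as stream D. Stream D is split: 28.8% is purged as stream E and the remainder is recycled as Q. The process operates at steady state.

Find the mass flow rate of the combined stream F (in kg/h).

N2 enters only via G and leaves only via the purge: 1813×0.123 = 0.288×(N2 in D), and the absorber passes all N2, so N2 in F = N2 in D = 774.3 kg/h.
H2 in F: m_A = 1813×0.877 + (1−0.288)·(1−0.680)·m_A, so m_A = 1590/0.7722 = 2059.2 kg/h.
F = 2059.2 + 774.3 = 2833.5 kg/h.

2833 kg/h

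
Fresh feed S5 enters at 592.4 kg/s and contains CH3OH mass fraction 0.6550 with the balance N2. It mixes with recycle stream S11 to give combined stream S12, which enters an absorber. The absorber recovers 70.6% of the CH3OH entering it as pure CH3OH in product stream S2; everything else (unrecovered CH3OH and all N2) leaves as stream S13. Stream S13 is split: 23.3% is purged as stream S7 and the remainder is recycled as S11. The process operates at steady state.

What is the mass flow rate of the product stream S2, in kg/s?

CH3OH in S12: m_A = 592.4×0.655 + (1−0.233)·(1−0.706)·m_A, so m_A = 388.02/0.7745 = 501 kg/s.
Product S2 = 0.706×501 = 353.7 kg/s.

353.7 kg/s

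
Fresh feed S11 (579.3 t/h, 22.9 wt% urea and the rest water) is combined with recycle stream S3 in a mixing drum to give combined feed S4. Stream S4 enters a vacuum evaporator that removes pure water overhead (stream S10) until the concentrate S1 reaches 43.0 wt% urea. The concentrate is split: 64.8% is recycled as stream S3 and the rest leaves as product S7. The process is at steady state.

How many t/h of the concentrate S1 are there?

Overall urea balance (none leaves overhead): urea in fresh feed = urea in product, i.e. 579.3×0.229 = (1−0.648)·S1·0.430.
S1 = 132.66/(0.430×0.352) = 876.45 t/h.

876.5 t/h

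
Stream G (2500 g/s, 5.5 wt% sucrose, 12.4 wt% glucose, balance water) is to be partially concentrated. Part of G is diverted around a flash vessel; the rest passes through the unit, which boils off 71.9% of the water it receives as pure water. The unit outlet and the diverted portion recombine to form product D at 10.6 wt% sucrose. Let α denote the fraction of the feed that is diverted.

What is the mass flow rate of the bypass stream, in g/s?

462.3 g/s

All 2500×0.055 = 137.5 g/s of sucrose reaches D, so D = 137.5/0.106 = 1297.2 g/s and vapour = 1202.8 g/s.
The evaporator receives (1−α)·2500 of feed at 0.821 water and removes 0.719 of that water:
0.719×0.821×(1−α)×2500 = 1202.8
(1−α) = 1202.8/1475.7 = 0.8151;  α = 0.1849.
Bypass flow = 0.1849×2500 = 462.34 g/s.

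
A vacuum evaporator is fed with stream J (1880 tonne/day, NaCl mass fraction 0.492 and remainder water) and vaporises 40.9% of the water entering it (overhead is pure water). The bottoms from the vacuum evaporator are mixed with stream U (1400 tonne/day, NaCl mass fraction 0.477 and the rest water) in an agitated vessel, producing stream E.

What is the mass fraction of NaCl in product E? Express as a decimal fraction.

Vapour removed = 0.409×0.508×1880 = 390.61 tonne/day; concentrate = 1489.4 tonne/day.
NaCl reaching the mixer = 924.96 (from concentrate) + 1400×0.477 = 1592.8 tonne/day.
Product flow = 1489.4 + 1400 = 2889.4 tonne/day; NaCl fraction = 0.551.

0.551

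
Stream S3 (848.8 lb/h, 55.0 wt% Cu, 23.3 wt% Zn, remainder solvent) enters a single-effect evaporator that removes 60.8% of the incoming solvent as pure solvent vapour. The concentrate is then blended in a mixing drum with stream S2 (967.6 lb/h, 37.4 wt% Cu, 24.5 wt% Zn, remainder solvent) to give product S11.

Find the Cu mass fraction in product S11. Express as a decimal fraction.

0.486

Vapour removed = 0.608×0.217×848.8 = 111.99 lb/h; concentrate = 736.81 lb/h.
Cu reaching the mixer = 466.84 (from concentrate) + 967.6×0.374 = 828.72 lb/h.
Product flow = 736.81 + 967.6 = 1704.4 lb/h; Cu fraction = 0.486.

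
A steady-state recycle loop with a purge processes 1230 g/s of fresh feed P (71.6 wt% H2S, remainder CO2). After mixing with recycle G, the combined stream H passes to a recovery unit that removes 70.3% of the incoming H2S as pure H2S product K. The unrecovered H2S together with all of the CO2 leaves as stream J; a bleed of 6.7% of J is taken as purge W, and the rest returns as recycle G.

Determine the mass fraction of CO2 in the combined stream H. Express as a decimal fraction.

0.811

CO2 enters only via P and leaves only via the purge: 1230×0.284 = 0.067×(CO2 in J), and the recovery unit passes all CO2, so CO2 in H = CO2 in J = 5213.7 g/s.
H2S in H: m_A = 1230×0.716 + (1−0.067)·(1−0.703)·m_A, so m_A = 880.68/0.7229 = 1218.3 g/s.
H = 1218.3 + 5213.7 = 6432 g/s.
CO2 fraction in H = 5213.7/6432 = 0.811.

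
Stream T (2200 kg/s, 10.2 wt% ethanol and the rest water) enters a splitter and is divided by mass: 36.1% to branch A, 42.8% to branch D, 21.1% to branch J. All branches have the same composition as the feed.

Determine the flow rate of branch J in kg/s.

464.2 kg/s

Branch J flow = 0.211×2200 = 464.2 kg/s.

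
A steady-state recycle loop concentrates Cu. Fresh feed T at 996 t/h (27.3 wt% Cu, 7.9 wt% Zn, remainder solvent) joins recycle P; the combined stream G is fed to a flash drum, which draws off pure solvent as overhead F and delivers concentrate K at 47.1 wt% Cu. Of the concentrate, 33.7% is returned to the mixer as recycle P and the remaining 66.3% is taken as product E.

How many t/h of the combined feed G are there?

Overall Cu balance (none leaves overhead): Cu in fresh feed = Cu in product, i.e. 996×0.273 = (1−0.337)·K·0.471.
K = 271.91/(0.471×0.663) = 870.74 t/h.
Recycle P = 0.337×870.74 = 293.44 t/h.
Combined feed G = 996 + 293.44 = 1289.4 t/h.

1289 t/h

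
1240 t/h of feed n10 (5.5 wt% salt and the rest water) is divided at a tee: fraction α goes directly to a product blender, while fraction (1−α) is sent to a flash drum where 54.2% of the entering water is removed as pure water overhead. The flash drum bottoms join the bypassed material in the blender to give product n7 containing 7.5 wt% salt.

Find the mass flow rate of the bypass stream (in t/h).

594.4 t/h

All 1240×0.055 = 68.2 t/h of salt reaches n7, so n7 = 68.2/0.075 = 909.33 t/h and vapour = 330.67 t/h.
The evaporator receives (1−α)·1240 of feed at 0.945 water and removes 0.542 of that water:
0.542×0.945×(1−α)×1240 = 330.67
(1−α) = 330.67/635.12 = 0.5206;  α = 0.4794.
Bypass flow = 0.4794×1240 = 594.41 t/h.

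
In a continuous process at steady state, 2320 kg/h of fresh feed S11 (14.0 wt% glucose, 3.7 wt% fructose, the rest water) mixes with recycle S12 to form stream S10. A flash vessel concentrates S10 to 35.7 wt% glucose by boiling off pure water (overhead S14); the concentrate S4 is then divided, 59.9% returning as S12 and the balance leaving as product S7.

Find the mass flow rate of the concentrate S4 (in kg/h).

Overall glucose balance (none leaves overhead): glucose in fresh feed = glucose in product, i.e. 2320×0.140 = (1−0.599)·S4·0.357.
S4 = 324.8/(0.357×0.401) = 2268.8 kg/h.

2269 kg/h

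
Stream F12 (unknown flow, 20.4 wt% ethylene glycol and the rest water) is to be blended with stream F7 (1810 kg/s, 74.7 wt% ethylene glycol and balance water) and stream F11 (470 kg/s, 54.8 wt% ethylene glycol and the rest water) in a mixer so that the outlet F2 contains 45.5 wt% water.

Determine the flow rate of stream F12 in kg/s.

Let F12 be the unknown flow. Total out = 2280 + F12.
water balance: 670.37 + 0.796·F12 = 0.455·(2280 + F12)
(0.796 − 0.455)·F12 = 0.455×2280 − 670.37 = 367.03
F12 = 367.03 / 0.341 = 1076.3 kg/s

1076 kg/s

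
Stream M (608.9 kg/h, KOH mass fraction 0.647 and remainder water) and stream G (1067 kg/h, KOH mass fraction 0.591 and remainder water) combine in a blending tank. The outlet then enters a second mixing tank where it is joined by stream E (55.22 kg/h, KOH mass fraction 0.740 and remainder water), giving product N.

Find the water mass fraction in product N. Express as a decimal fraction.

Overall, product flow = 1731.1 kg/h.
water in = 608.9×0.353 + 1067×0.409 + 55.22×0.260 = 665.7 kg/h.
water fraction in N = 0.385.

0.385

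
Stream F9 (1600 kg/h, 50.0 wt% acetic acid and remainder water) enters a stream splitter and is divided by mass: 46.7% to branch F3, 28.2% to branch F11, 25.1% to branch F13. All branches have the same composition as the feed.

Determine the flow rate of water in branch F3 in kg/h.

373.6 kg/h

Branch F3 total = 0.467×1600 = 747.2 kg/h.
water in F3 = 0.500×747.2 = 373.6 kg/h.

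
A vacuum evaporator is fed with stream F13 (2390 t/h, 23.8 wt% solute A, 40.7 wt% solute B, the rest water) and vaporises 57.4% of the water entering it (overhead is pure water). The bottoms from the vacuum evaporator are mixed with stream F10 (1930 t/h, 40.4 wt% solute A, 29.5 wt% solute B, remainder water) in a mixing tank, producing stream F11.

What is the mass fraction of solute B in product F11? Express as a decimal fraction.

Vapour removed = 0.574×0.355×2390 = 487.01 t/h; concentrate = 1903 t/h.
solute B reaching the mixer = 972.73 (from concentrate) + 1930×0.295 = 1542.1 t/h.
Product flow = 1903 + 1930 = 3833 t/h; solute B fraction = 0.402.

0.402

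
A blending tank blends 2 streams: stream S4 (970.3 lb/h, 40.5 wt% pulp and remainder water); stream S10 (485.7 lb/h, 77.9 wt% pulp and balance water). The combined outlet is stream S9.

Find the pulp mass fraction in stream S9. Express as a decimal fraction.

0.530

Total flow out = 970.3 + 485.7 = 1456 lb/h.
pulp in = 970.3×0.405 + 485.7×0.779 = 771.33 lb/h.
pulp mass fraction in S9 = 771.33/1456 = 0.530.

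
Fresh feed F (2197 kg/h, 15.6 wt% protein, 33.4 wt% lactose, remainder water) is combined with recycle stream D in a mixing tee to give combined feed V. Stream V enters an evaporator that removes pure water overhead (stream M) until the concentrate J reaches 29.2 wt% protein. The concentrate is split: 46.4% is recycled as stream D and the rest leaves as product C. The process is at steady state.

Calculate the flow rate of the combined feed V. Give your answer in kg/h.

3213 kg/h

Overall protein balance (none leaves overhead): protein in fresh feed = protein in product, i.e. 2197×0.156 = (1−0.464)·J·0.292.
J = 342.73/(0.292×0.536) = 2189.8 kg/h.
Recycle D = 0.464×2189.8 = 1016.1 kg/h.
Combined feed V = 2197 + 1016.1 = 3213.1 kg/h.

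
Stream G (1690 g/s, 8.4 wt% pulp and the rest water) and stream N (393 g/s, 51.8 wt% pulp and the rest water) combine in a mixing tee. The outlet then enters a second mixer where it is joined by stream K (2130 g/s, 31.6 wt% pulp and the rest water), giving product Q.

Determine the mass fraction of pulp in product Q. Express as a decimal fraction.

Overall, product flow = 4213 g/s.
pulp in = 1690×0.084 + 393×0.518 + 2130×0.316 = 1018.6 g/s.
pulp fraction in Q = 0.242.

0.242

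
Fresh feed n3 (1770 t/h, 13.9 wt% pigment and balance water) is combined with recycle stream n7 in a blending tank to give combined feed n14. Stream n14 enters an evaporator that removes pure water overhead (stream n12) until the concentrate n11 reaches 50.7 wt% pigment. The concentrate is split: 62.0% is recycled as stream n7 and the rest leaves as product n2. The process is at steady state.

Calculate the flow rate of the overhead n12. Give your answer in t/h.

Overall pigment balance (none leaves overhead): pigment in fresh feed = pigment in product, i.e. 1770×0.139 = (1−0.620)·n11·0.507.
n11 = 246.03/(0.507×0.380) = 1277 t/h.
Recycle n7 = 0.620×1277 = 791.75 t/h.
Combined feed n14 = 1770 + 791.75 = 2561.8 t/h.
Overhead n12 = n14 − n11 = 2561.8 − 1277 = 1284.7 t/h.

1285 t/h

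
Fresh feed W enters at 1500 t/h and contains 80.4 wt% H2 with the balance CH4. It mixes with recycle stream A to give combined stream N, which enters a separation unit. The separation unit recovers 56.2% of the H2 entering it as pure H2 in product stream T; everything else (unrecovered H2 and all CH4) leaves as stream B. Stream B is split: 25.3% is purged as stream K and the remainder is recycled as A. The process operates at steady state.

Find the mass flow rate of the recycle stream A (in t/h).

1455 t/h

CH4 enters only via W and leaves only via the purge: 1500×0.196 = 0.253×(CH4 in B), and the separation unit passes all CH4, so CH4 in N = CH4 in B = 1162.1 t/h.
H2 in N: m_A = 1500×0.804 + (1−0.253)·(1−0.562)·m_A, so m_A = 1206/0.6728 = 1792.5 t/h.
B = (1−0.562)×1792.5 + 1162.1 = 1947.2 t/h.
Recycle A = (1−0.253)×1947.2 = 1454.5 t/h.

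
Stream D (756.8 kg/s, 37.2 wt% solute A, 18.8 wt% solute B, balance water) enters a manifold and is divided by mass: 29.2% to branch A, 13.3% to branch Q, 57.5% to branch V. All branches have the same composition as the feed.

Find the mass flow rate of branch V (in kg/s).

435.2 kg/s

Branch V flow = 0.575×756.8 = 435.16 kg/s.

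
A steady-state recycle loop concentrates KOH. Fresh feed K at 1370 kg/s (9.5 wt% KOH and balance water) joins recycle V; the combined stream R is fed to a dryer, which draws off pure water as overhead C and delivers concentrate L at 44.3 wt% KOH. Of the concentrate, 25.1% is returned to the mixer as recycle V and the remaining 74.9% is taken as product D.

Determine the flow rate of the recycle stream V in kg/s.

98.45 kg/s

Overall KOH balance (none leaves overhead): KOH in fresh feed = KOH in product, i.e. 1370×0.095 = (1−0.251)·L·0.443.
L = 130.15/(0.443×0.749) = 392.25 kg/s.
Recycle V = 0.251×392.25 = 98.454 kg/s.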